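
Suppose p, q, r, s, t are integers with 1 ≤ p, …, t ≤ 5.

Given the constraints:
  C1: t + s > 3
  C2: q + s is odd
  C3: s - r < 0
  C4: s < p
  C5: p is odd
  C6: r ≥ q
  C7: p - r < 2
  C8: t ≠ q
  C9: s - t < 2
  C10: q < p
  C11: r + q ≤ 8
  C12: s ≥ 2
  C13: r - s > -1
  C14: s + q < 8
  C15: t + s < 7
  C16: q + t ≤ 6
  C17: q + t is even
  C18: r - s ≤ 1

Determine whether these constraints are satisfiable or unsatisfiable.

Satisfiable

Take p = 5, q = 4, r = 4, s = 3, t = 2. Then constraint 1: t + s = 5; constraint 3: s - r = -1, and every other listed constraint is also met.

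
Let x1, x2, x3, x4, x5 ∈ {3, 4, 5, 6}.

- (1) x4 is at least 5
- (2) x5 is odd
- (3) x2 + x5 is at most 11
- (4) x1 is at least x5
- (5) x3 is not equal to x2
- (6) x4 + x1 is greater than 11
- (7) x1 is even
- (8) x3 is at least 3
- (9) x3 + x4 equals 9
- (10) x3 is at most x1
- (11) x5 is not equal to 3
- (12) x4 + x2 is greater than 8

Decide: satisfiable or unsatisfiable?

Setting (x1, x2, x3, x4, x5) = (6, 4, 3, 6, 5) satisfies everything: constraint 3: x2 + x5 = 9; constraint 6: x4 + x1 = 12, and the others follow.

Satisfiable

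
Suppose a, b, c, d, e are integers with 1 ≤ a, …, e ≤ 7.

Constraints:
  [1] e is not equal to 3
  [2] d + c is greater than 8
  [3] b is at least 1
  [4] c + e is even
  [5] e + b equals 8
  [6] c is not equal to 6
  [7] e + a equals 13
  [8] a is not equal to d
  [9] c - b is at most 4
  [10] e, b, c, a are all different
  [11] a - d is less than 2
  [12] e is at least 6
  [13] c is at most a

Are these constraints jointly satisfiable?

Take a = 7, b = 2, c = 4, d = 6, e = 6. Then constraint 2: d + c = 10; constraint 5: e + b = 8, and every other listed constraint is also met.

Satisfiable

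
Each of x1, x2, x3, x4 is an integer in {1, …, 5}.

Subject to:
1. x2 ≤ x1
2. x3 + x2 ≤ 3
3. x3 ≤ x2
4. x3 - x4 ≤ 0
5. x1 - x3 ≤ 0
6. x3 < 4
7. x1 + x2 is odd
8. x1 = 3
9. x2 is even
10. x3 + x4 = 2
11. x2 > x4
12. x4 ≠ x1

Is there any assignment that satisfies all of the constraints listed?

Unsatisfiable

Constraints 1, 4, 5, and 11 give x3 ≤ x4, x4 < x2, x2 ≤ x1, x1 ≤ x3. Chaining: x3 ≤ x4 < x2 ≤ x1 ≤ x3, which forces x3 < x3 — impossible.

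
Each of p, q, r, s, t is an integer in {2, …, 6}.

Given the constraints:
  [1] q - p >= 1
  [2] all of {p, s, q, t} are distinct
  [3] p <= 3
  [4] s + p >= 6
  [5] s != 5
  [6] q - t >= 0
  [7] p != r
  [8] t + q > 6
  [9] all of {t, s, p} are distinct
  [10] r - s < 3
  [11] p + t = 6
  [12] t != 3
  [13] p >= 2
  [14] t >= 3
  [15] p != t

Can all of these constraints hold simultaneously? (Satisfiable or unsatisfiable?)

One satisfying assignment is p = 2, q = 5, r = 6, s = 6, t = 4.
For the less obvious constraints — constraint 1: q - p = 3; constraint 4: s + p = 8; constraint 6: q - t = 1 — and the others hold by inspection.

Satisfiable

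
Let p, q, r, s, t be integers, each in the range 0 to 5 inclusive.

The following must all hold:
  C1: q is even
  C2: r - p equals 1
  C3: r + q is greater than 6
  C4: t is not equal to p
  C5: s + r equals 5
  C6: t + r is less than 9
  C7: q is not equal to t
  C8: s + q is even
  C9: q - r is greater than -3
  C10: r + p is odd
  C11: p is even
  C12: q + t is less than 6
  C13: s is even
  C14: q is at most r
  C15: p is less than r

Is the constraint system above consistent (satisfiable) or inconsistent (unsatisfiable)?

Satisfiable

Take p = 4, q = 4, r = 5, s = 0, t = 1. Then constraint 2: r - p = 1; constraint 3: r + q = 9; constraint 5: s + r = 5, and every other listed constraint is also met.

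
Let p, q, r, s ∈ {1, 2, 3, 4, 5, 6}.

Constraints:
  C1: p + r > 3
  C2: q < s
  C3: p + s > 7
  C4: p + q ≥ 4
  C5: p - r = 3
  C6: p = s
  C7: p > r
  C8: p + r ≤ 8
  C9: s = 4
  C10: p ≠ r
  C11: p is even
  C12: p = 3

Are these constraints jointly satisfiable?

Constraint 12 fixes p = 3 and constraint 9 fixes s = 4, but constraint 6 requires p = s. Since 3 ≠ 4, contradiction.

Unsatisfiable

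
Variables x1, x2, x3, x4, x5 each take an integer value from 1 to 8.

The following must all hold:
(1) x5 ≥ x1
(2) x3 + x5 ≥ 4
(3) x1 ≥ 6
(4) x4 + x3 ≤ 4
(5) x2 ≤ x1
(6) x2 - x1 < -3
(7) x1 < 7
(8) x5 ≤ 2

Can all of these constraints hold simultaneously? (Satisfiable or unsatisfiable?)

Unsatisfiable

From constraint 3: x1 ≥ 6. From constraints 1 and 8: x1 ≤ x5 and x5 ≤ 2, so x1 ≤ 2. But 2 < 6, so no value of x1 works.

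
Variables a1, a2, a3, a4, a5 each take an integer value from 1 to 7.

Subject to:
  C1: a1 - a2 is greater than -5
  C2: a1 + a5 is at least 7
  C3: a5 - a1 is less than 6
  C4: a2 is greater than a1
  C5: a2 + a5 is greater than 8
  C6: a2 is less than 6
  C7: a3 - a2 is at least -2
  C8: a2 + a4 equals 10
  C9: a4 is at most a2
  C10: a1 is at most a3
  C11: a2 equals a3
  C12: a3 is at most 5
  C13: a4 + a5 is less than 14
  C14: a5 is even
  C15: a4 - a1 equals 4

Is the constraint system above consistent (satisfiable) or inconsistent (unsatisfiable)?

Satisfiable

The assignment a1 = 1, a2 = 5, a3 = 5, a4 = 5, a5 = 6 works:
  constraint 1 holds since a1 - a2 = -4.
  constraint 2 holds since a1 + a5 = 7.
The rest check out directly.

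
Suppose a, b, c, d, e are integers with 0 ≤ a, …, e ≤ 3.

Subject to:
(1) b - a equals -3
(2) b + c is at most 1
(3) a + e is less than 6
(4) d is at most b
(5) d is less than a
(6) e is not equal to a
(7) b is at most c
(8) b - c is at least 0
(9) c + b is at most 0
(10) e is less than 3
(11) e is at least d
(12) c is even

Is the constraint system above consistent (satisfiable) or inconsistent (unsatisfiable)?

One satisfying assignment is a = 3, b = 0, c = 0, d = 0, e = 0.
For the less obvious constraints — constraint 1: b - a = -3; constraint 2: b + c = 0; constraint 3: a + e = 3 — and the others hold by inspection.

Satisfiable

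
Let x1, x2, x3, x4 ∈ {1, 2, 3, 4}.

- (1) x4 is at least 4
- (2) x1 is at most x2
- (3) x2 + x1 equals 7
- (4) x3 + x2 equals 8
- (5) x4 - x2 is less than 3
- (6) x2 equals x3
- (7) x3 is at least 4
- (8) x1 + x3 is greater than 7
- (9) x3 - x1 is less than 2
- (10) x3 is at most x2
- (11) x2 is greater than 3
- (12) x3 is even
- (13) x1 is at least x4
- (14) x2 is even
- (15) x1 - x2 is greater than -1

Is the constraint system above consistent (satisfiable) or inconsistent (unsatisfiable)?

From constraints 7 and 10: x2 ≥ x3 ≥ 4. From constraints 1 and 13: x1 ≥ x4 ≥ 4. Hence x2 + x1 ≥ 8. But constraint 3 requires x2 + x1 = 7, and 7 < 8. Contradiction.

Unsatisfiable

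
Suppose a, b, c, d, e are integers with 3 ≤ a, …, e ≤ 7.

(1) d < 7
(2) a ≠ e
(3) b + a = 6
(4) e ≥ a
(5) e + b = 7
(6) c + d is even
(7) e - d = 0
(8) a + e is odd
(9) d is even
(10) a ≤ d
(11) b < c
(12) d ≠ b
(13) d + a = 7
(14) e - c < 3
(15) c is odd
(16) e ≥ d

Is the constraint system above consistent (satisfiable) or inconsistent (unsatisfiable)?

Unsatisfiable

Constraint 15 makes c odd and constraint 9 makes d even, so c + d must be odd. Constraint 6 says c + d is even — contradiction.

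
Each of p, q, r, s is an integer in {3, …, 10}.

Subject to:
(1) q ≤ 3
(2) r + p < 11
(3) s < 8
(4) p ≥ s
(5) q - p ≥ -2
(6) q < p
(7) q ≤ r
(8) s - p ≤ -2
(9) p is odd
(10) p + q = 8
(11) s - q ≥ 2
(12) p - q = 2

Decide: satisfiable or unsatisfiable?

Unsatisfiable

Constraints 5, 8, and 11 give s − q ≥ 2, q − p ≥ -2, p − s ≥ 2.
Adding all 3 inequalities: the left sides telescope to 0, and the right sides sum to 2 + (-2) + 2 = 2. So 0 ≥ 2, which is false.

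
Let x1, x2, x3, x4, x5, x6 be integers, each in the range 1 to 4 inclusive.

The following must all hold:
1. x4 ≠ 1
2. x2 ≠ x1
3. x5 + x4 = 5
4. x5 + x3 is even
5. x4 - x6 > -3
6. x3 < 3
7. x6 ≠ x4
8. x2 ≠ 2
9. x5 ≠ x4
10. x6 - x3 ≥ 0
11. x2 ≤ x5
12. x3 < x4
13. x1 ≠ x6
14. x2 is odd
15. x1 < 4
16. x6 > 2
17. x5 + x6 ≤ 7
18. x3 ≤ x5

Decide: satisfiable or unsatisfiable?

Try x1 = 2, x2 = 1, x3 = 2, x4 = 3, x5 = 2, x6 = 4.
Check constraint 3: x5 + x4 = 5; constraint 5: x4 - x6 = -1. The remaining constraints are straightforward to verify.

Satisfiable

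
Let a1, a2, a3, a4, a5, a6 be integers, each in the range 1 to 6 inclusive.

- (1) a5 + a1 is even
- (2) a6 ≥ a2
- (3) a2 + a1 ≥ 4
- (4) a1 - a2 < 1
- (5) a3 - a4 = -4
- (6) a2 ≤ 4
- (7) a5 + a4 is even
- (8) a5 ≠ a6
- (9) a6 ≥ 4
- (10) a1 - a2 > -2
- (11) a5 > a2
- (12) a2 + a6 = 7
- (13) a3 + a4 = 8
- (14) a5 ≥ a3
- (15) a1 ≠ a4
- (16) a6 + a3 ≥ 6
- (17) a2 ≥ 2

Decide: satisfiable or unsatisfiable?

Try a1 = 2, a2 = 2, a3 = 2, a4 = 6, a5 = 6, a6 = 5.
Check constraint 3: a2 + a1 = 4; constraint 4: a1 - a2 = 0. The remaining constraints are straightforward to verify.

Satisfiable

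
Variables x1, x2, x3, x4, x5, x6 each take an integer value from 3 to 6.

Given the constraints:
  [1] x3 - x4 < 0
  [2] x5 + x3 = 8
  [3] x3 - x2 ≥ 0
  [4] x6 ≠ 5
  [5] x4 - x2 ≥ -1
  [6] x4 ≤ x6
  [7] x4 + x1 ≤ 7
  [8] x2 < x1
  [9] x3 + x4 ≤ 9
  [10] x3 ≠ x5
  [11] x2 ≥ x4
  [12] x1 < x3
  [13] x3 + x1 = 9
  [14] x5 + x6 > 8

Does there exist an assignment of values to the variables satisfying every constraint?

Unsatisfiable

Constraints 1, 8, 11, and 12 give x3 < x4, x4 ≤ x2, x2 < x1, x1 < x3. Chaining: x3 < x4 ≤ x2 < x1 < x3, which forces x3 < x3 — impossible.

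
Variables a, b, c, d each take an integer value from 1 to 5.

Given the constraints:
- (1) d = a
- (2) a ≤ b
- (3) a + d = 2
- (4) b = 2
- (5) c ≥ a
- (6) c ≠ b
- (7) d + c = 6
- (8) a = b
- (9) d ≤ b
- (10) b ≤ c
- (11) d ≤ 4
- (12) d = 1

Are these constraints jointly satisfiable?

Unsatisfiable

Constraint 12 fixes d = 1 and constraint 4 fixes b = 2. Constraints 1 and 8 give d = a = b, so d = b. But 1 ≠ 2 — contradiction.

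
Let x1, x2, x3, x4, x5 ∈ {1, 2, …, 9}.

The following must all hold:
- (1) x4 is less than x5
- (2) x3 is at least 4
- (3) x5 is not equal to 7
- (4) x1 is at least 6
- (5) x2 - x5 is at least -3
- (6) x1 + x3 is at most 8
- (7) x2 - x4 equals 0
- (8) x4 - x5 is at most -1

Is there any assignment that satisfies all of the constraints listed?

Unsatisfiable

From constraint 4: x1 ≥ 6. From constraint 2: x3 ≥ 4. Hence x1 + x3 ≥ 10. But constraint 6 requires x1 + x3 ≤ 8, and 8 < 10. Contradiction.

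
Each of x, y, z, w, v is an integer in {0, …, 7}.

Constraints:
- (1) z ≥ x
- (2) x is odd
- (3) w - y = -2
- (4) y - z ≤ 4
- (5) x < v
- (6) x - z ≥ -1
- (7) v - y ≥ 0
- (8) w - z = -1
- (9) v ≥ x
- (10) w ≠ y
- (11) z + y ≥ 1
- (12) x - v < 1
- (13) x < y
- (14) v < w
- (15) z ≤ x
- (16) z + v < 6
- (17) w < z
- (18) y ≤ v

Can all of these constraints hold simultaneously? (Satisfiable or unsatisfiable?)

Unsatisfiable

Constraints 13, 14, 15, 17, and 18 give w < z, z ≤ x, x < y, y ≤ v, v < w. Chaining: w < z ≤ x < y ≤ v < w, which forces w < w — impossible.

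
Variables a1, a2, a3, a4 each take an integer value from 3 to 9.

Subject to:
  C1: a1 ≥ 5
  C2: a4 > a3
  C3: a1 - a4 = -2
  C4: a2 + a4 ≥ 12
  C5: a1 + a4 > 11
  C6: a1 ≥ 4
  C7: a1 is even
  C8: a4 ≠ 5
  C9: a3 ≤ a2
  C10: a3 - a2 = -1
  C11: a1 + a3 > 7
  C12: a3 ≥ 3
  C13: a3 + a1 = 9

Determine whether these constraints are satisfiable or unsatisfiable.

Satisfiable

Try a1 = 6, a2 = 4, a3 = 3, a4 = 8.
Check constraint 3: a1 - a4 = -2; constraint 4: a2 + a4 = 12; constraint 5: a1 + a4 = 14. The remaining constraints are straightforward to verify.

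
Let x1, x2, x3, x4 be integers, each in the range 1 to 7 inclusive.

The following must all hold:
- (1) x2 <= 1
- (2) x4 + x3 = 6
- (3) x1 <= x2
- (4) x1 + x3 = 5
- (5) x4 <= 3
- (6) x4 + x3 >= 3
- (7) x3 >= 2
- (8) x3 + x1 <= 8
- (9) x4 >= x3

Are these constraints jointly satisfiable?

From constraints 1 and 3: x1 ≤ x2 ≤ 1. From constraints 5 and 9: x3 ≤ x4 ≤ 3. Hence x1 + x3 ≤ 4. But constraint 4 requires x1 + x3 = 5, and 5 > 4. Contradiction.

Unsatisfiable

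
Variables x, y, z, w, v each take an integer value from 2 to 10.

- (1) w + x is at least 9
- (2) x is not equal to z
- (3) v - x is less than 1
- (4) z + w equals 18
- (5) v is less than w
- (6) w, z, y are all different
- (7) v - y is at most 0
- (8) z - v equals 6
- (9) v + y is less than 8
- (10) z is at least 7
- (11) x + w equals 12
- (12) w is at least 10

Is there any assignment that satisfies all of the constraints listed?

The assignment x = 2, y = 5, z = 8, w = 10, v = 2 works:
  constraint 1 holds since w + x = 12.
  constraint 3 holds since v - x = 0.
The rest check out directly.

Satisfiable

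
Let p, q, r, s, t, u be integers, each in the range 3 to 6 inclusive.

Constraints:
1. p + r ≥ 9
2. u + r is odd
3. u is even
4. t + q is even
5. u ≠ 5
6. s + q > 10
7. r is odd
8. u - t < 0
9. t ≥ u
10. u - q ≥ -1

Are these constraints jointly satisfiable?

Satisfiable

Take p = 4, q = 5, r = 5, s = 6, t = 5, u = 4. Then constraint 1: p + r = 9; constraint 6: s + q = 11, and every other listed constraint is also met.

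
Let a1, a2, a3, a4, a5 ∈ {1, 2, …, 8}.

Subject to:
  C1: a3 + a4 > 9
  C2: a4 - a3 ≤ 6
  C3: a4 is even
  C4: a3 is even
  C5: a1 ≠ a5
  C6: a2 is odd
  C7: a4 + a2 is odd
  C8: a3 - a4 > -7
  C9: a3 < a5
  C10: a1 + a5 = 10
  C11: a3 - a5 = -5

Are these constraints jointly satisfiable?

One satisfying assignment is a1 = 3, a2 = 7, a3 = 2, a4 = 8, a5 = 7.
For the less obvious constraints — constraint 1: a3 + a4 = 10; constraint 2: a4 - a3 = 6; constraint 8: a3 - a4 = -6 — and the others hold by inspection.

Satisfiable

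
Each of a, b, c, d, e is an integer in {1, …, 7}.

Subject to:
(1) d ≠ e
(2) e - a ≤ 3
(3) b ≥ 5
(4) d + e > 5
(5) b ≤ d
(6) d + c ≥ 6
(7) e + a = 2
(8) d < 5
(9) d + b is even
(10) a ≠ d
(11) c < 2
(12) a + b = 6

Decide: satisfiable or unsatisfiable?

From constraints 3 and 5: d ≥ b and b ≥ 5, so d ≥ 5. From constraint 8: d ≤ 4. But 4 < 5, so no value of d works.

Unsatisfiable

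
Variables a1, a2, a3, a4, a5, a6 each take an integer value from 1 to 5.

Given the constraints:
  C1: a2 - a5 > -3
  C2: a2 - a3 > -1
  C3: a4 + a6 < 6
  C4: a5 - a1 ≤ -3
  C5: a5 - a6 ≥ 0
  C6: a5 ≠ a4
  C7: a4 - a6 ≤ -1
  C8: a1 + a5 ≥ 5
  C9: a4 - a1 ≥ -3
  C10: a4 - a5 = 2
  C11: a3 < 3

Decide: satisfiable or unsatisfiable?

Unsatisfiable

Constraints 4, 5, 7, and 9 give a1 − a5 ≥ 3, a5 − a6 ≥ 0, a6 − a4 ≥ 1, a4 − a1 ≥ -3.
Adding all 4 inequalities: the left sides telescope to 0, and the right sides sum to 3 + 0 + 1 + (-3) = 1. So 0 ≥ 1, which is false.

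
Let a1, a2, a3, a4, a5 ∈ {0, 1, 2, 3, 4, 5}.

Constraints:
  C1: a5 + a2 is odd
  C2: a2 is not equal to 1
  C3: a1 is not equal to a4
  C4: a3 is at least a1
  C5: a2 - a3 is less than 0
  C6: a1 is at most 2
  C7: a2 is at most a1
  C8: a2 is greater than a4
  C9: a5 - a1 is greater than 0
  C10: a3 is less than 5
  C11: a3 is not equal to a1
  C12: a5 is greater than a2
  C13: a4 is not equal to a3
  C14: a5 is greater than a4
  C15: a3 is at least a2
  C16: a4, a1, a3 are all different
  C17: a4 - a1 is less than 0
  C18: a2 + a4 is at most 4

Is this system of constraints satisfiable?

One satisfying assignment is a1 = 2, a2 = 2, a3 = 4, a4 = 0, a5 = 3.
For the less obvious constraints — constraint 5: a2 - a3 = -2; constraint 9: a5 - a1 = 1 — and the others hold by inspection.

Satisfiable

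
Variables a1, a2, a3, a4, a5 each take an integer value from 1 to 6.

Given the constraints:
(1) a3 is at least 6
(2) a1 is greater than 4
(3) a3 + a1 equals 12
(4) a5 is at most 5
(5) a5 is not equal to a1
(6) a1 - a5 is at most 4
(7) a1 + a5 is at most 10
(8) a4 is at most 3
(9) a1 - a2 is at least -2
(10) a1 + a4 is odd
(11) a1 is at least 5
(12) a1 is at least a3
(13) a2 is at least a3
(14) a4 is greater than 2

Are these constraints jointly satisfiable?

The assignment a1 = 6, a2 = 6, a3 = 6, a4 = 3, a5 = 4 works:
  constraint 3 holds since a3 + a1 = 12.
  constraint 6 holds since a1 - a5 = 2.
  constraint 7 holds since a1 + a5 = 10.
The rest check out directly.

Satisfiable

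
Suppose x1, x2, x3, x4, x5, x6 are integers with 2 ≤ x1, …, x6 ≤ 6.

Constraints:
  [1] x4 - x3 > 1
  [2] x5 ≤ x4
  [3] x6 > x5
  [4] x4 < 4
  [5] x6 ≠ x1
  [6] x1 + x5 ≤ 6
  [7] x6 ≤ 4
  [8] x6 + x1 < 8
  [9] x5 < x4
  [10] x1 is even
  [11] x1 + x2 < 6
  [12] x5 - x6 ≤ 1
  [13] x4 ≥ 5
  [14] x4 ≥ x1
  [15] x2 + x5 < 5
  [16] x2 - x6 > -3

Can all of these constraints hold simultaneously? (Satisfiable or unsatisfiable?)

From constraint 13: x4 ≥ 5. From constraint 4: x4 ≤ 3. But 3 < 5, so no value of x4 works.

Unsatisfiable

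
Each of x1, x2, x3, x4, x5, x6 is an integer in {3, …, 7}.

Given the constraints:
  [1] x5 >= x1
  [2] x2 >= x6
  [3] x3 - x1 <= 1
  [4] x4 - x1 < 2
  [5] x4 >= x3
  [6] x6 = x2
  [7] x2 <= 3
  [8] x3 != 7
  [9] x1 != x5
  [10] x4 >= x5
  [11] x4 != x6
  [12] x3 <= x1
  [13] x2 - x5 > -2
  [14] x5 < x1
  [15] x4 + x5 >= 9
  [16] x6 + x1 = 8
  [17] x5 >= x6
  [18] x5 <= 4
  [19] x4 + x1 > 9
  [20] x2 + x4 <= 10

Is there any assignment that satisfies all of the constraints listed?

Unsatisfiable

From constraints 2 and 7: x6 ≤ x2 ≤ 3. From constraints 1 and 18: x1 ≤ x5 ≤ 4. Hence x6 + x1 ≤ 7. But constraint 16 requires x6 + x1 = 8, and 8 > 7. Contradiction.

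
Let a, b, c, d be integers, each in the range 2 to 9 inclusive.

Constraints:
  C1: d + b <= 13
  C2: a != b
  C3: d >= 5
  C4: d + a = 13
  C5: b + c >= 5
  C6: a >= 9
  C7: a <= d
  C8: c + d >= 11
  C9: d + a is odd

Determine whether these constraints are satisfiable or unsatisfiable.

Unsatisfiable

From constraint 3: d ≥ 5. From constraint 6: a ≥ 9. Hence d + a ≥ 14. But constraint 4 requires d + a = 13, and 13 < 14. Contradiction.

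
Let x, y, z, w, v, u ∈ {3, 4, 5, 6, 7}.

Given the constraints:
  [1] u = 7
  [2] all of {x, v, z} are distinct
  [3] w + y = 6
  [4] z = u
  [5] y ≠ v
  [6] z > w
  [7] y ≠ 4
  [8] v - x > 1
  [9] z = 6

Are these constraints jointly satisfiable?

Unsatisfiable

Constraint 9 fixes z = 6 and constraint 1 fixes u = 7, but constraint 4 requires z = u. Since 6 ≠ 7, contradiction.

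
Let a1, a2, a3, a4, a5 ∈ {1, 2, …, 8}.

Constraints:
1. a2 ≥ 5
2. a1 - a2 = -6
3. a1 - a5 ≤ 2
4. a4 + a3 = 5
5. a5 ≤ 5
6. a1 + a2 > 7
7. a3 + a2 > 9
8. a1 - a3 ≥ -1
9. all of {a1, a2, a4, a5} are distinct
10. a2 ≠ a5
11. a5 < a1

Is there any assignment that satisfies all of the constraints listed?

Satisfiable

Take a1 = 2, a2 = 8, a3 = 2, a4 = 3, a5 = 1. Then constraint 2: a1 - a2 = -6; constraint 3: a1 - a5 = 1, and every other listed constraint is also met.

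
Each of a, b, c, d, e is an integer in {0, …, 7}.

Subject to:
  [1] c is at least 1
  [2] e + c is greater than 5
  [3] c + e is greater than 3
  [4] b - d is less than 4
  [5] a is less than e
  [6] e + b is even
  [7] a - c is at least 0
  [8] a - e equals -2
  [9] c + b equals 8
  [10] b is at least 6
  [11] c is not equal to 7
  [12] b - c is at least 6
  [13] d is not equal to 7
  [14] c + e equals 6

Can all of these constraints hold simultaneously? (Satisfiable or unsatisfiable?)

Satisfiable

Setting (a, b, c, d, e) = (3, 7, 1, 5, 5) satisfies everything: constraint 2: e + c = 6; constraint 3: c + e = 6, and the others follow.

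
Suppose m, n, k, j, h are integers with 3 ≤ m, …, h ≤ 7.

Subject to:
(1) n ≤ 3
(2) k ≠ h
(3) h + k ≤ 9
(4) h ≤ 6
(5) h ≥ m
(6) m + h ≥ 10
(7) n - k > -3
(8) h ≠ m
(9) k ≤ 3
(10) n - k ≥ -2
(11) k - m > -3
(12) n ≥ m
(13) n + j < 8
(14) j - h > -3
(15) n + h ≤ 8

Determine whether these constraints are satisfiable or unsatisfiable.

Unsatisfiable

From constraints 1 and 12: m ≤ n ≤ 3. From constraint 4: h ≤ 6. Hence m + h ≤ 9. But constraint 6 requires m + h ≥ 10, and 10 > 9. Contradiction.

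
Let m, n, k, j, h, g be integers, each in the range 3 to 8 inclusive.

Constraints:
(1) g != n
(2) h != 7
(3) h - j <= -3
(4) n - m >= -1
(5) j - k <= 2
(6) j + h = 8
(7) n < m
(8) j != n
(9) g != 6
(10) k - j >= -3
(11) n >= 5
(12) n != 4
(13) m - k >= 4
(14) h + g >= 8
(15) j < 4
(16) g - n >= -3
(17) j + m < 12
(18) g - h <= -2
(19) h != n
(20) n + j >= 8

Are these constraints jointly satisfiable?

Unsatisfiable

Constraints 3, 4, 10, 13, 16, and 18 give k − j ≥ -3, j − h ≥ 3, h − g ≥ 2, g − n ≥ -3, n − m ≥ -1, m − k ≥ 4.
Adding all 6 inequalities: the left sides telescope to 0, and the right sides sum to (-3) + 3 + 2 + (-3) + (-1) + 4 = 2. So 0 ≥ 2, which is false.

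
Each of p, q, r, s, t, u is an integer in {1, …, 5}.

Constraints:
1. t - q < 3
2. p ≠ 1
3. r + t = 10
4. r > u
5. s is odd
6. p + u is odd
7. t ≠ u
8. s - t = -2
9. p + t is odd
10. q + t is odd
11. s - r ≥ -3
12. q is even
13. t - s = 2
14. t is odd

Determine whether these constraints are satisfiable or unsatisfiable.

Try p = 2, q = 4, r = 5, s = 3, t = 5, u = 1.
Check constraint 1: t - q = 1; constraint 3: r + t = 10. The remaining constraints are straightforward to verify.

Satisfiable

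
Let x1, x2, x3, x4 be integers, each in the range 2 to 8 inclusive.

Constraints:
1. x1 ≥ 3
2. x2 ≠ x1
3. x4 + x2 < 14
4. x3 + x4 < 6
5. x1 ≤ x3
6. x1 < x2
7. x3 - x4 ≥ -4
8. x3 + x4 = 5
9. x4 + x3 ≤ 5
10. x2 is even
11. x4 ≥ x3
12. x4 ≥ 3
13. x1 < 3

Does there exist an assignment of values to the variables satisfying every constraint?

From constraint 12: x4 ≥ 3. From constraints 1 and 5: x3 ≥ x1 ≥ 3. Hence x4 + x3 ≥ 6. But constraint 9 requires x4 + x3 ≤ 5, and 5 < 6. Contradiction.

Unsatisfiable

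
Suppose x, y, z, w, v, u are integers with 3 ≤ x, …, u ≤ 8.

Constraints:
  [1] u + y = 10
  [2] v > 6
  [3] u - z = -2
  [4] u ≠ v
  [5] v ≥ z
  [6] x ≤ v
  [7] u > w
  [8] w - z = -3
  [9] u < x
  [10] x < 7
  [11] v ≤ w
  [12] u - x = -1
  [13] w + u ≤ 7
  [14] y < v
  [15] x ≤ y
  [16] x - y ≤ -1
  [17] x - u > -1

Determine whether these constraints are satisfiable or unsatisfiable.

Unsatisfiable

Constraints 7, 9, 11, 14, and 16 give u < x, x < y, y < v, v ≤ w, w < u. Chaining: u < x < y < v ≤ w < u, which forces u < u — impossible.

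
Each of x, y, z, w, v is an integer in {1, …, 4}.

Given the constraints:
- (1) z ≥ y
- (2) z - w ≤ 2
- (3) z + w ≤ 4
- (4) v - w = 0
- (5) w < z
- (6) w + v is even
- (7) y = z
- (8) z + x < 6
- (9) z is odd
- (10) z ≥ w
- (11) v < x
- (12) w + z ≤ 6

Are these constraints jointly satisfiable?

Take x = 2, y = 3, z = 3, w = 1, v = 1. Then constraint 2: z - w = 2; constraint 3: z + w = 4; constraint 4: v - w = 0, and every other listed constraint is also met.

Satisfiable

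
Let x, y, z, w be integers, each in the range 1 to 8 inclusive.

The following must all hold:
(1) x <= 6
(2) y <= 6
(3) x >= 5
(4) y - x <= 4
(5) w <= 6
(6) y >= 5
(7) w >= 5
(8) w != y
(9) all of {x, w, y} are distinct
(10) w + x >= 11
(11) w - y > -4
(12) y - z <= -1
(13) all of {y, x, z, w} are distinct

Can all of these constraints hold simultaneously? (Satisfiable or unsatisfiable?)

Unsatisfiable

Constraints 1, 2, 3, 5, 6, and 7 confine each of x, w, y to the 2 values {5, 6}.
Constraint 9 requires all 3 of them to be distinct, but only 2 values are available — impossible by the pigeonhole principle.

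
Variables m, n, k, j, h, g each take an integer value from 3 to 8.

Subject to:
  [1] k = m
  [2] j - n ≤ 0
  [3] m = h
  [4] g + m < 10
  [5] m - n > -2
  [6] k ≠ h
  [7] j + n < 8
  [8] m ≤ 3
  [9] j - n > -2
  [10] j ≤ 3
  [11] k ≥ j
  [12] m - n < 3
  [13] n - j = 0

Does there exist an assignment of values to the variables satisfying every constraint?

Unsatisfiable

From constraints 1 and 3, k = m = h, so k = h. But constraint 6 says k ≠ h. Contradiction.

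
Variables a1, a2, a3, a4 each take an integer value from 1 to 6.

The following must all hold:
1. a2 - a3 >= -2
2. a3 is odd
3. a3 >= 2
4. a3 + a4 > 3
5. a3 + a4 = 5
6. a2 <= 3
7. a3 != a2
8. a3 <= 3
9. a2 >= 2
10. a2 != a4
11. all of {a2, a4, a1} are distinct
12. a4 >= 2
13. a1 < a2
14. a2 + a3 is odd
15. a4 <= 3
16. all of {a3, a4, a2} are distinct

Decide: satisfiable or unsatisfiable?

Constraints 3, 6, 8, 9, 12, and 15 confine each of a3, a4, a2 to the 2 values {2, 3}.
Constraint 16 requires all 3 of them to be distinct, but only 2 values are available — impossible by the pigeonhole principle.

Unsatisfiable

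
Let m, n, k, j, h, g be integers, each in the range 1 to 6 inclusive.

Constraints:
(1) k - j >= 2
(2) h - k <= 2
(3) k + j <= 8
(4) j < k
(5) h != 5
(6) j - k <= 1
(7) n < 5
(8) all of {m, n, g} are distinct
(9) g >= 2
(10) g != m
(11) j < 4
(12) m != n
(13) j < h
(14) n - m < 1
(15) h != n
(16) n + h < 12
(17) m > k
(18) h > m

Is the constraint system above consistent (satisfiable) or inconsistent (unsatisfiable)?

Satisfiable

Try m = 5, n = 3, k = 4, j = 2, h = 6, g = 6.
Check constraint 1: k - j = 2; constraint 2: h - k = 2. The remaining constraints are straightforward to verify.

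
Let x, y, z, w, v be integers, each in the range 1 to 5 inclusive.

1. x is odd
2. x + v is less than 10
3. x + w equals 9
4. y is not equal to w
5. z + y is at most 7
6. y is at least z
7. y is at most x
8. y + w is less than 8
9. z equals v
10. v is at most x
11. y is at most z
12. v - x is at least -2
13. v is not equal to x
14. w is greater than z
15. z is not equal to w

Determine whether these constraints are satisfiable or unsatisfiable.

Take x = 5, y = 3, z = 3, w = 4, v = 3. Then constraint 2: x + v = 8; constraint 3: x + w = 9, and every other listed constraint is also met.

Satisfiable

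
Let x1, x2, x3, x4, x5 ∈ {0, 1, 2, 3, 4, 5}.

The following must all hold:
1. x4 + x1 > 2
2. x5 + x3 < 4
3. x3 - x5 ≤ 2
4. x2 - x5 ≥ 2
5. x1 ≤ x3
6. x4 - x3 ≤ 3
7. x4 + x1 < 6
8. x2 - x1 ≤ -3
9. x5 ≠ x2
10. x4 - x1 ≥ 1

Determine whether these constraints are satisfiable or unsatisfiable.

Unsatisfiable

Constraints 3, 4, 6, 8, and 10 give x1 − x2 ≥ 3, x2 − x5 ≥ 2, x5 − x3 ≥ -2, x3 − x4 ≥ -3, x4 − x1 ≥ 1.
Adding all 5 inequalities: the left sides telescope to 0, and the right sides sum to 3 + 2 + (-2) + (-3) + 1 = 1. So 0 ≥ 1, which is false.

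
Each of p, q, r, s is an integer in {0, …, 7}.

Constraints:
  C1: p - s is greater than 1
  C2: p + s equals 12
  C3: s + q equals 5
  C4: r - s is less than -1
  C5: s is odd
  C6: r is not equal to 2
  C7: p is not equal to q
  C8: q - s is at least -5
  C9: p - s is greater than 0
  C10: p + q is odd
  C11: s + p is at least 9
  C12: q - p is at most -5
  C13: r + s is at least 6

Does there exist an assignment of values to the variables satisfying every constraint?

Setting (p, q, r, s) = (7, 0, 3, 5) satisfies everything: constraint 1: p - s = 2; constraint 2: p + s = 12; constraint 3: s + q = 5, and the others follow.

Satisfiable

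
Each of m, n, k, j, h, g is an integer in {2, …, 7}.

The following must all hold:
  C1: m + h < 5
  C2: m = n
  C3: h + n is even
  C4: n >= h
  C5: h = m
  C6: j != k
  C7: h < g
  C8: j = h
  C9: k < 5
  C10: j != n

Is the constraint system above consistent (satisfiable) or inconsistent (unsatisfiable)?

Unsatisfiable

From constraints 2, 5, and 8, j = h = m = n, so j = n. But constraint 10 says j ≠ n. Contradiction.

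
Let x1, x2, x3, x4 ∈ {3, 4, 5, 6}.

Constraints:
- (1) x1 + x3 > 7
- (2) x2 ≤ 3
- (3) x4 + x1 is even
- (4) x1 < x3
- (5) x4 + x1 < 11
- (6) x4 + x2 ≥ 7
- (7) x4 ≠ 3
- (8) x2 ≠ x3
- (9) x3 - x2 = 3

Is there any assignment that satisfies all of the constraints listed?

Take x1 = 4, x2 = 3, x3 = 6, x4 = 6. Then constraint 1: x1 + x3 = 10; constraint 5: x4 + x1 = 10; constraint 6: x4 + x2 = 9, and every other listed constraint is also met.

Satisfiable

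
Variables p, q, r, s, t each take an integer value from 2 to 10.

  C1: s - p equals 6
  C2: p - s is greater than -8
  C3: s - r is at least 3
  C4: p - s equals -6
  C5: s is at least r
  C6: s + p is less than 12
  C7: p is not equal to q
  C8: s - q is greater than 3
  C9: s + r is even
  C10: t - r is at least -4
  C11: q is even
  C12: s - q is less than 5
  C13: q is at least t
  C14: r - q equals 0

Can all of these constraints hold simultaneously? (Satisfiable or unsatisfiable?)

Satisfiable

Take p = 2, q = 4, r = 4, s = 8, t = 2. Then constraint 1: s - p = 6; constraint 2: p - s = -6; constraint 3: s - r = 4, and every other listed constraint is also met.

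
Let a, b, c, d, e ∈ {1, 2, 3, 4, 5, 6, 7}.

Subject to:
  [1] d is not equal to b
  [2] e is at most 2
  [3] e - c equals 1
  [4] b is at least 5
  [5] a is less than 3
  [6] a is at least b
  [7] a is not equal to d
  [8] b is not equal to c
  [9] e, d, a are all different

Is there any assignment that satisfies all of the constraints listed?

Unsatisfiable

From constraints 4 and 6: a ≥ b and b ≥ 5, so a ≥ 5. From constraint 5: a ≤ 2. But 2 < 5, so no value of a works.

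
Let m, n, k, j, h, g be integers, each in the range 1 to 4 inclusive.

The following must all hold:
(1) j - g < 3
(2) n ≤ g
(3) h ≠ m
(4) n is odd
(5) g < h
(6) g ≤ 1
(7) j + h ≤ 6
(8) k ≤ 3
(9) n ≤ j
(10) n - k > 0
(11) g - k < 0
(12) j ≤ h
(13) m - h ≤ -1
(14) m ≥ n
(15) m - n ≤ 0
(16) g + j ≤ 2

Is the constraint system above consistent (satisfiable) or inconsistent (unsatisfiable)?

Unsatisfiable

Constraints 2, 10, and 11 give g < k, k < n, n ≤ g. Chaining: g < k < n ≤ g, which forces g < g — impossible.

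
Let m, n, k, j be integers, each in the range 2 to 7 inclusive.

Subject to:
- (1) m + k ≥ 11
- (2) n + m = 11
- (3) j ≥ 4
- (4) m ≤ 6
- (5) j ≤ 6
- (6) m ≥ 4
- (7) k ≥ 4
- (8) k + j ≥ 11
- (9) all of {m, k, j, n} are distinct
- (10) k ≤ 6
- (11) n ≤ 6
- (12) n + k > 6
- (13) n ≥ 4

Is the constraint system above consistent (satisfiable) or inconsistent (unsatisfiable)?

Constraints 3, 4, 5, 6, 7, 10, 11, and 13 confine each of m, k, j, n to the 3 values {4, …, 6}.
Constraint 9 requires all 4 of them to be distinct, but only 3 values are available — impossible by the pigeonhole principle.

Unsatisfiable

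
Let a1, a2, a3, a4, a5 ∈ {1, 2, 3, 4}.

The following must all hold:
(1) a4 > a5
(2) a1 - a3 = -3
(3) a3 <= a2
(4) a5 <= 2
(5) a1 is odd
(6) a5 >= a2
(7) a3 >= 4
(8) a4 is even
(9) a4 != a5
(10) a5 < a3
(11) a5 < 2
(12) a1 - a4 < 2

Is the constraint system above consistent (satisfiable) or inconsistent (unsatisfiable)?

Unsatisfiable

From constraints 3 and 7: a2 ≥ a3 and a3 ≥ 4, so a2 ≥ 4. From constraints 4 and 6: a2 ≤ a5 and a5 ≤ 2, so a2 ≤ 2. But 2 < 4, so no value of a2 works.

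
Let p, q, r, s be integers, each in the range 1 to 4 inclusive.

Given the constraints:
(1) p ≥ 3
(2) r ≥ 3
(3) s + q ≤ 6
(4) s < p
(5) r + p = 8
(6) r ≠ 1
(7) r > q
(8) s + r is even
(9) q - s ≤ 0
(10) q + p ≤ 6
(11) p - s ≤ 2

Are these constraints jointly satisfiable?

One satisfying assignment is p = 4, q = 2, r = 4, s = 2.
For the less obvious constraints — constraint 3: s + q = 4; constraint 5: r + p = 8; constraint 9: q - s = 0 — and the others hold by inspection.

Satisfiable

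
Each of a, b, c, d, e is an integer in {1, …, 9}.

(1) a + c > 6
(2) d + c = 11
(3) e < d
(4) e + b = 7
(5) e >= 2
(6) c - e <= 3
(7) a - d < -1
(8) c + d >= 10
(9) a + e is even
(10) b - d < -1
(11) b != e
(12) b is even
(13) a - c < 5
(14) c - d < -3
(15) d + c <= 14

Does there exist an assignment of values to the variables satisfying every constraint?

Satisfiable

The assignment a = 5, b = 4, c = 3, d = 8, e = 3 works:
  constraint 1 holds since a + c = 8.
  constraint 2 holds since d + c = 11.
The rest check out directly.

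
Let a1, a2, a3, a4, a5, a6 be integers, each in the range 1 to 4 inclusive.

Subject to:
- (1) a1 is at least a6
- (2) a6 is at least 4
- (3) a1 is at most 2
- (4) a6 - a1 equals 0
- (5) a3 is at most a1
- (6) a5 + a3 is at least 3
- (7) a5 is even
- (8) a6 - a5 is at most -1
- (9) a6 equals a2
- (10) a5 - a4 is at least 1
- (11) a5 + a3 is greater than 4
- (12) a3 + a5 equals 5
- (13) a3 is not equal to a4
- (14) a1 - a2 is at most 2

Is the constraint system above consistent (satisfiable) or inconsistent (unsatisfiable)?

From constraints 1 and 2: a1 ≥ a6 and a6 ≥ 4, so a1 ≥ 4. From constraint 3: a1 ≤ 2. But 2 < 4, so no value of a1 works.

Unsatisfiable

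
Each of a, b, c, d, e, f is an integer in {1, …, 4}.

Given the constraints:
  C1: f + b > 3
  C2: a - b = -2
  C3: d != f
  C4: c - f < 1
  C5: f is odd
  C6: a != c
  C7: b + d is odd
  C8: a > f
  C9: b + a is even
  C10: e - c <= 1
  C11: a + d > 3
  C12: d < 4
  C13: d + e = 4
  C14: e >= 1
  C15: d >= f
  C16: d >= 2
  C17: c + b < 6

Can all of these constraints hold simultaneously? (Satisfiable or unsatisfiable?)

The assignment a = 2, b = 4, c = 1, d = 3, e = 1, f = 1 works:
  constraint 1 holds since f + b = 5.
  constraint 2 holds since a - b = -2.
  constraint 4 holds since c - f = 0.
The rest check out directly.

Satisfiable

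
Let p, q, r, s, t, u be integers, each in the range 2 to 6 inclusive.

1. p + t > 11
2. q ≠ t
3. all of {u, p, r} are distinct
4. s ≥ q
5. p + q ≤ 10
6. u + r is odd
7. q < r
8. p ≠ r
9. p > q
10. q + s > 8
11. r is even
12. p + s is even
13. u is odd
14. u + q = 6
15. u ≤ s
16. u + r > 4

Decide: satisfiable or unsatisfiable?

Satisfiable

Setting (p, q, r, s, t, u) = (6, 3, 4, 6, 6, 3) satisfies everything: constraint 1: p + t = 12; constraint 5: p + q = 9; constraint 10: q + s = 9, and the others follow.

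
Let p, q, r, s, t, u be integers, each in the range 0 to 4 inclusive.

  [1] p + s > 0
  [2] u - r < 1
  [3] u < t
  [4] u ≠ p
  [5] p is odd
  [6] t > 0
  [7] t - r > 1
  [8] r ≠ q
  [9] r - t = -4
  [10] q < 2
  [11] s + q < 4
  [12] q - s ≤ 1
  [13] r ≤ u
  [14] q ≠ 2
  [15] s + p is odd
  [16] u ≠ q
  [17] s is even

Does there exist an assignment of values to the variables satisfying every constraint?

The assignment p = 3, q = 1, r = 0, s = 0, t = 4, u = 0 works:
  constraint 1 holds since p + s = 3.
  constraint 2 holds since u - r = 0.
The rest check out directly.

Satisfiable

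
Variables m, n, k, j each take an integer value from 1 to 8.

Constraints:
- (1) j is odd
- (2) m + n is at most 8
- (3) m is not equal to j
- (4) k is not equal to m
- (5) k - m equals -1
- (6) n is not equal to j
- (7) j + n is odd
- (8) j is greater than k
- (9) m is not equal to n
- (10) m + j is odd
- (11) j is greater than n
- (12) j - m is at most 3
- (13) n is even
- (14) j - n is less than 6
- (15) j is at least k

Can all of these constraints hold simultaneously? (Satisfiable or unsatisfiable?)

Satisfiable

The assignment m = 4, n = 2, k = 3, j = 7 works:
  constraint 2 holds since m + n = 6.
  constraint 5 holds since k - m = -1.
  constraint 12 holds since j - m = 3.
The rest check out directly.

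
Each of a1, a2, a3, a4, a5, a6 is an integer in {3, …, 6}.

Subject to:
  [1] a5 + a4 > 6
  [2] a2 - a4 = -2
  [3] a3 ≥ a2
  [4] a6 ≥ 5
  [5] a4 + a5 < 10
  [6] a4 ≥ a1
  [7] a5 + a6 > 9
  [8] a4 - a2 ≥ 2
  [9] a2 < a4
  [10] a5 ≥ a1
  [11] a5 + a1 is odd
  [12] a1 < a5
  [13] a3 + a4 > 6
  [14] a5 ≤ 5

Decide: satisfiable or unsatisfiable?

Satisfiable

Try a1 = 3, a2 = 3, a3 = 3, a4 = 5, a5 = 4, a6 = 6.
Check constraint 1: a5 + a4 = 9; constraint 2: a2 - a4 = -2. The remaining constraints are straightforward to verify.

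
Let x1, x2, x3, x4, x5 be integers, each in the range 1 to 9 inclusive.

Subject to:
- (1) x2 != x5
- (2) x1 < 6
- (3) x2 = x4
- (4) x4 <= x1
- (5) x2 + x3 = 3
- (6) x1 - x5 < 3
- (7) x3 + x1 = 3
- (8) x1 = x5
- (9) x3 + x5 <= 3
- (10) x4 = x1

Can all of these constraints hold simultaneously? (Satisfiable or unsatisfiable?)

From constraints 3, 8, and 10, x2 = x4 = x1 = x5, so x2 = x5. But constraint 1 says x2 ≠ x5. Contradiction.

Unsatisfiable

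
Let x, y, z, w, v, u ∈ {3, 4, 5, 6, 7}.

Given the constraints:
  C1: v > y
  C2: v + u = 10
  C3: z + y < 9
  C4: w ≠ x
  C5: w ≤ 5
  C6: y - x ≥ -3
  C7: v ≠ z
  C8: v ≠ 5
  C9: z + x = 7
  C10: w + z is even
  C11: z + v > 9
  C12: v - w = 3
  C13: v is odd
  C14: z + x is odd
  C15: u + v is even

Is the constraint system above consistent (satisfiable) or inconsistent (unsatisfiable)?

Setting (x, y, z, w, v, u) = (3, 3, 4, 4, 7, 3) satisfies everything: constraint 2: v + u = 10; constraint 3: z + y = 7, and the others follow.

Satisfiable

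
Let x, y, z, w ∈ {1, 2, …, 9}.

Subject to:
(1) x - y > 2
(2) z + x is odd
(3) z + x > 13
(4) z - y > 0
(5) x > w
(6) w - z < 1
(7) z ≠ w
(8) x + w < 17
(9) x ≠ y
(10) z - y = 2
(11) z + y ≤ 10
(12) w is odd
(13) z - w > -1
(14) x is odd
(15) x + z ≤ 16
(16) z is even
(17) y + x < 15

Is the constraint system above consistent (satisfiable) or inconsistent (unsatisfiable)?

Try x = 9, y = 4, z = 6, w = 5.
Check constraint 1: x - y = 5; constraint 3: z + x = 15; constraint 4: z - y = 2. The remaining constraints are straightforward to verify.

Satisfiable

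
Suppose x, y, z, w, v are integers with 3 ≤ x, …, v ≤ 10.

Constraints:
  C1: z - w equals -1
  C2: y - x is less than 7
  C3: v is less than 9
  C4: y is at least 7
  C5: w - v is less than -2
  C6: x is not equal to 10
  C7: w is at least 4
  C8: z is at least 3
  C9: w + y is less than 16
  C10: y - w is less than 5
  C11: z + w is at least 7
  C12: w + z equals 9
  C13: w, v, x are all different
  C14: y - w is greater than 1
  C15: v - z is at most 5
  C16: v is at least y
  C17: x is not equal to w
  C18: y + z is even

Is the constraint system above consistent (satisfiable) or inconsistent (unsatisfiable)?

Satisfiable

Setting (x, y, z, w, v) = (4, 8, 4, 5, 8) satisfies everything: constraint 1: z - w = -1; constraint 2: y - x = 4; constraint 5: w - v = -3, and the others follow.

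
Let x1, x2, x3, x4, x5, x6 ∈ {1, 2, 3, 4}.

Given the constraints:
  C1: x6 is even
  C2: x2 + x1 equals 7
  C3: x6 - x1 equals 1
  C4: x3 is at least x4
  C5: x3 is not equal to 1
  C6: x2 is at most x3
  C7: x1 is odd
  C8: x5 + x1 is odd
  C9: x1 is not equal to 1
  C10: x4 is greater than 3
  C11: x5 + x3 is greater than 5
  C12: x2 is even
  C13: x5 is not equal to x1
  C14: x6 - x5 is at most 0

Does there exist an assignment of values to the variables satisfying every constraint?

Satisfiable

Take x1 = 3, x2 = 4, x3 = 4, x4 = 4, x5 = 4, x6 = 4. Then constraint 2: x2 + x1 = 7; constraint 3: x6 - x1 = 1, and every other listed constraint is also met.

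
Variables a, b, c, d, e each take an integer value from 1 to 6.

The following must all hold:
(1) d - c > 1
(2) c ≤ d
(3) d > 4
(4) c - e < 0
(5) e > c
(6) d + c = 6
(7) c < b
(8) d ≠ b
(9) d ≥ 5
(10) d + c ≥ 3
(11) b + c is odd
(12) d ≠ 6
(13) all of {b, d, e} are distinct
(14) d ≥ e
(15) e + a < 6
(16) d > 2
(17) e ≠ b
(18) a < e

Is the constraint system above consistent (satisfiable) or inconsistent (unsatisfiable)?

Satisfiable

Take a = 1, b = 2, c = 1, d = 5, e = 4. Then constraint 1: d - c = 4; constraint 4: c - e = -3; constraint 6: d + c = 6, and every other listed constraint is also met.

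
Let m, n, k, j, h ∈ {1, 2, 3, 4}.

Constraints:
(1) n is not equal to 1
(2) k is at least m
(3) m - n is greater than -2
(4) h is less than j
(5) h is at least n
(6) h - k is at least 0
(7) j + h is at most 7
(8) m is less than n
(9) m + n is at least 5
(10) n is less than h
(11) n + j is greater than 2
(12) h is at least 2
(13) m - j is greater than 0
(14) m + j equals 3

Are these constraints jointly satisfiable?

Constraints 4, 8, 10, and 13 give h < j, j < m, m < n, n < h. Chaining: h < j < m < n < h, which forces h < h — impossible.

Unsatisfiable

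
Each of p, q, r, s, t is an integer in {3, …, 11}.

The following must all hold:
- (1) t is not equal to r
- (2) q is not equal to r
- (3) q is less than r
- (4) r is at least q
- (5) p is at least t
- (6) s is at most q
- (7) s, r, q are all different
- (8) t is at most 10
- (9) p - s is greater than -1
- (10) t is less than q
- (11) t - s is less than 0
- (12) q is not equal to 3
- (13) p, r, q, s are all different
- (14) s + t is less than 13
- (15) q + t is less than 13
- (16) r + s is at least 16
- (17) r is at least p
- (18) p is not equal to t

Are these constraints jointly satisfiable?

Satisfiable

Try p = 8, q = 7, r = 10, s = 6, t = 5.
Check constraint 9: p - s = 2; constraint 11: t - s = -1; constraint 14: s + t = 11. The remaining constraints are straightforward to verify.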